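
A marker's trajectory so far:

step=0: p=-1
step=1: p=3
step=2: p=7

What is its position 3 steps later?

Constant displacement of +4 per step.
step 3: 7 + 4 → p=11
step 4: 11 + 4 → p=15
step 5: 15 + 4 → p=19

p=19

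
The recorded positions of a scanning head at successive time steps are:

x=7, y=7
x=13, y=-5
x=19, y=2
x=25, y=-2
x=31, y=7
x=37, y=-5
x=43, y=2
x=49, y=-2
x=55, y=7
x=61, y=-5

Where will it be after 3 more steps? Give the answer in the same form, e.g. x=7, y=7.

x=79, y=7

X: linear, +6 per step → 79 at step 12.
Y: cycles through 7, -5, 2, -2 every 4 steps. Step 12 lands at position 0 of the cycle → 7.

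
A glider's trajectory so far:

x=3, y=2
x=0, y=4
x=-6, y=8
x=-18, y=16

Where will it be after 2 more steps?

Step-to-step displacements: (-3, +2), (-6, +4), (-12, +8); each is 2× the previous.
step 4: x=-18, y=16 + (-24, +16) → x=-42, y=32
step 5: x=-42, y=32 + (-48, +32) → x=-90, y=64

x=-90, y=64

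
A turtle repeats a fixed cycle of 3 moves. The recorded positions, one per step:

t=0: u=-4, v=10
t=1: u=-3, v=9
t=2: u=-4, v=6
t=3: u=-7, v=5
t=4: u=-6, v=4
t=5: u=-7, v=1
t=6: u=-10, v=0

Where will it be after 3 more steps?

u=-13, v=-5

The moves between consecutive positions are (+1, -1), (-1, -3), (-3, -1), (+1, -1), (-1, -3), (-3, -1); they repeat the 3-cycle [(+1, -1), (-1, -3), (-3, -1)].
step 7: apply (+1, -1) → u=-9, v=-1
step 8: apply (-1, -3) → u=-10, v=-4
step 9: apply (-3, -1) → u=-13, v=-5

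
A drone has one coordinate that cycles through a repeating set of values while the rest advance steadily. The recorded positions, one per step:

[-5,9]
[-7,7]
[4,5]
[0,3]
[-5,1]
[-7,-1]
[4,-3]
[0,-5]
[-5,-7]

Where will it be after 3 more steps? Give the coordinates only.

[0,-13]

The first coordinate repeats the cycle [-5, -7, 4, 0] with period 4; step 11 mod 4 = 3, giving 0.
The second coordinate changes by -2 each step, so at step 11 it is 9 + 11·(-2) = -13.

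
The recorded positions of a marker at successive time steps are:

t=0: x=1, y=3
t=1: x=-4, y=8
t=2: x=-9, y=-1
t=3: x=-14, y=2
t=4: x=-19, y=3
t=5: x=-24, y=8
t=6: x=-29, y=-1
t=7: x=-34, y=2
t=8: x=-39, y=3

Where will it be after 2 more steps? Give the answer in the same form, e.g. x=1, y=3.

X: linear, -5 per step → -49 at step 10.
Y: cycles through 3, 8, -1, 2 every 4 steps. Step 10 lands at position 2 of the cycle → -1.

x=-49, y=-1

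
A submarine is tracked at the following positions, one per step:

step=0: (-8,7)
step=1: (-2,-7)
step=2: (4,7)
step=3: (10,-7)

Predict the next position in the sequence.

(16,7)

The first coordinate changes by +6 each step, so at step 4 it is -8 + 4·(6) = 16.
The second coordinate repeats the cycle [7, -7] with period 2; step 4 mod 2 = 0, giving 7.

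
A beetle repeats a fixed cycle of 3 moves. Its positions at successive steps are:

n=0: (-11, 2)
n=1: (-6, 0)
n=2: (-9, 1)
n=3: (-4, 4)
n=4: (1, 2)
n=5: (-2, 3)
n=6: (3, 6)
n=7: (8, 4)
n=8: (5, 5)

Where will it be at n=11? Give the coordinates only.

Differencing gives (+5, -2), (-3, +1), (+5, +3), (+5, -2), (-3, +1), (+5, +3), (+5, -2), (-3, +1). This is the pattern (+5, -2), (-3, +1), (+5, +3) repeated.
step 9: apply (+5, +3) → (10, 8)
step 10: apply (+5, -2) → (15, 6)
step 11: apply (-3, +1) → (12, 7)

(12, 7)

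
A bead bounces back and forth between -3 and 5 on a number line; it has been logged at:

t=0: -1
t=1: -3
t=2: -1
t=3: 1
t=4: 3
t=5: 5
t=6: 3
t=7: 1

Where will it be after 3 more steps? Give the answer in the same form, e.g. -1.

The value travels 2 per step and bounces off the walls at -3 and 5.
  step 8: 1 → -1
  step 9: -1 → -3
  step 10: -3 → -1

-1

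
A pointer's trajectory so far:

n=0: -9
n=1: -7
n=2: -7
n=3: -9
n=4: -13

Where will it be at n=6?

Taking differences between consecutive positions: +2, +0, -2, -4. These grow by -2 each step.
step 5: -13 − 6 → -19
step 6: -19 − 8 → -27

-27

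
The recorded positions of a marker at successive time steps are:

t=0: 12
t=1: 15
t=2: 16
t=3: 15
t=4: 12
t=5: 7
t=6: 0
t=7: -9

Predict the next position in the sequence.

-20

Taking differences between consecutive positions: +3, +1, -1, -3, -5, -7, -9. These grow by -2 each step.
step 8: -9 − 11 → -20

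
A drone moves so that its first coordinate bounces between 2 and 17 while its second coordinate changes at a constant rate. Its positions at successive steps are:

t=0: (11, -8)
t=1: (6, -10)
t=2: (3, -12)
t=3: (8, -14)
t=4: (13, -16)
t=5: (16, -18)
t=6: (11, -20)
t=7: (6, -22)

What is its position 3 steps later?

(13, -28)

The first coordinate reflects between 2 and 17, moving 5 per step.
  step 8: 6 → 3
  step 9: 3 → 8
  step 10: 8 → 13
The second coordinate changes by -2 each step: at step 10 it is -28.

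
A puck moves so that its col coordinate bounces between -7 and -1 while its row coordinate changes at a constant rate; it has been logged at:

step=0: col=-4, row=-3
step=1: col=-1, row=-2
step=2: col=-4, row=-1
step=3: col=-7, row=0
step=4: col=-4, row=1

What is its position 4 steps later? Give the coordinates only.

col=-4, row=5

The col coordinate reflects between -7 and -1, moving 3 per step.
  step 5: -4 → -1
  step 6: -1 → -4
  step 7: -4 → -7
  step 8: -7 → -4
The row coordinate changes by +1 each step: at step 8 it is 5.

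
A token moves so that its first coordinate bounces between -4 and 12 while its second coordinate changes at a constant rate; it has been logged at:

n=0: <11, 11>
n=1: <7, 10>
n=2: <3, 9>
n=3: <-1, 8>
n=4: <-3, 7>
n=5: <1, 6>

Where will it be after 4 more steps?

The first coordinate travels 4 per step and bounces off the walls at -4 and 12.
  step 6: 1 → 5
  step 7: 5 → 9
  step 8: 9 → 11
  step 9: 11 → 7
The second coordinate changes by -1 each step: at step 9 it is 2.

<7, 2>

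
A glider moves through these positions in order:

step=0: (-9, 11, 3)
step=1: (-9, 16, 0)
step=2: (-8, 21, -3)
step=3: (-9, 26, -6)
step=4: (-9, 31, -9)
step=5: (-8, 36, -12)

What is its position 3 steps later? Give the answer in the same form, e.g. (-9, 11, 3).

(-8, 51, -21)

The first coordinate repeats the cycle [-9, -9, -8] with period 3; step 8 mod 3 = 2, giving -8.
The second coordinate changes by +5 each step, so at step 8 it is 11 + 8·(5) = 51.
The third coordinate changes by -3 each step, so at step 8 it is 3 + 8·(-3) = -21.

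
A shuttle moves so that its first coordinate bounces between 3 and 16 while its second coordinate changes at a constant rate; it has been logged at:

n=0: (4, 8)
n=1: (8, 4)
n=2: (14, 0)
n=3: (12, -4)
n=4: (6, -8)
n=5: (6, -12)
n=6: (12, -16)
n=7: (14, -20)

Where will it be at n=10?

The first coordinate travels 6 per step and bounces off the walls at 3 and 16.
  step 8: 14 → 8
  step 9: 8 → 4
  step 10: 4 → 10
The second coordinate changes by -4 each step: at step 10 it is -32.

(10, -32)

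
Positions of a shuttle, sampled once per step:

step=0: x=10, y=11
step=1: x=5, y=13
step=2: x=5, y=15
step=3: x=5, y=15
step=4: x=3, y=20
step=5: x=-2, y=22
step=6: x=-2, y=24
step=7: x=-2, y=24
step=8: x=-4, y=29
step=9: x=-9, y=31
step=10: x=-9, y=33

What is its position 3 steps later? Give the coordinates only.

The moves between consecutive positions are (-5, +2), (+0, +2), (+0, +0), (-2, +5), (-5, +2), (+0, +2), (+0, +0), (-2, +5), (-5, +2), (+0, +2); they repeat the 4-cycle [(-5, +2), (+0, +2), (+0, +0), (-2, +5)].
step 11: apply (+0, +0) → x=-9, y=33
step 12: apply (-2, +5) → x=-11, y=38
step 13: apply (-5, +2) → x=-16, y=40

x=-16, y=40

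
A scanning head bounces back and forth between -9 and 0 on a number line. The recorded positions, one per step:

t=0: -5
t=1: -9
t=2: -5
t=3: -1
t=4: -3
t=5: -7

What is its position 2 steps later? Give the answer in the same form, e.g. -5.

The value reflects between -9 and 0, moving 4 per step.
  step 6: -7 → -7
  step 7: -7 → -3

-3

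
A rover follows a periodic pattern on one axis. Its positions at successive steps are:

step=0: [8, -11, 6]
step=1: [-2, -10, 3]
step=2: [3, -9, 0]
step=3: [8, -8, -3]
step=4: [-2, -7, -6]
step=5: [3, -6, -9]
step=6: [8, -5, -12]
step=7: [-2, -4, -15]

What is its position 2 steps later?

The first coordinate repeats the cycle [8, -2, 3] with period 3; step 9 mod 3 = 0, giving 8.
The second coordinate changes by +1 each step, so at step 9 it is -11 + 9·(1) = -2.
The third coordinate changes by -3 each step, so at step 9 it is 6 + 9·(-3) = -21.

[8, -2, -21]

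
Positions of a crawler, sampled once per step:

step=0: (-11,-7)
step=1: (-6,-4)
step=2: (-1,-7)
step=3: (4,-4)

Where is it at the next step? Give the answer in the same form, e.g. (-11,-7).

(9,-7)

The first coordinate changes by +5 each step, so at step 4 it is -11 + 4·(5) = 9.
The second coordinate repeats the cycle [-7, -4] with period 2; step 4 mod 2 = 0, giving -7.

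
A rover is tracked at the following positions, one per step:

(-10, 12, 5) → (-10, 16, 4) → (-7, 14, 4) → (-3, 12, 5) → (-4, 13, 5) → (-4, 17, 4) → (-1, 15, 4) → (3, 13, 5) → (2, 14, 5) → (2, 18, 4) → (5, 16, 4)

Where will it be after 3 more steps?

The moves between consecutive positions are (+0, +4, -1), (+3, -2, +0), (+4, -2, +1), (-1, +1, +0), (+0, +4, -1), (+3, -2, +0), (+4, -2, +1), (-1, +1, +0), (+0, +4, -1), (+3, -2, +0); they repeat the 4-cycle [(+0, +4, -1), (+3, -2, +0), (+4, -2, +1), (-1, +1, +0)].
step 11: apply (+4, -2, +1) → (9, 14, 5)
step 12: apply (-1, +1, +0) → (8, 15, 5)
step 13: apply (+0, +4, -1) → (8, 19, 4)

(8, 19, 4)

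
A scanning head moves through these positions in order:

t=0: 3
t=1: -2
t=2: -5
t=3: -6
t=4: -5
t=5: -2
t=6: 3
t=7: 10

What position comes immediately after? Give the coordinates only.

19

Successive displacements: -5, -3, -1, +1, +3, +5, +7 — each changes by +2.
step 8: 10 + 9 → 19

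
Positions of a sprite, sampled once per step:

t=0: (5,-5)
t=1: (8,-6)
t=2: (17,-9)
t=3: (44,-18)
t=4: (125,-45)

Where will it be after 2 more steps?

The jumps are (+3,-1), (+9,-3), (+27,-9), (+81,-27) — a geometric progression with ratio 3.
step 5: (125,-45) + (+243,-81) → (368,-126)
step 6: (368,-126) + (+729,-243) → (1097,-369)

(1097,-369)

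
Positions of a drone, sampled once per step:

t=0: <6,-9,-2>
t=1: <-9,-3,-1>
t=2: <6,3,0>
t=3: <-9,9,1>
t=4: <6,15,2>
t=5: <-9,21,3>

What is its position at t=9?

The first coordinate repeats the cycle [6, -9] with period 2; step 9 mod 2 = 1, giving -9.
The second coordinate changes by +6 each step, so at step 9 it is -9 + 9·(6) = 45.
The third coordinate changes by +1 each step, so at step 9 it is -2 + 9·(1) = 7.

<-9,45,7>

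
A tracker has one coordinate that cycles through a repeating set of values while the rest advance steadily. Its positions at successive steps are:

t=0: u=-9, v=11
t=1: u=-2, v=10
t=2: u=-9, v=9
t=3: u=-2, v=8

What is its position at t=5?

u=-2, v=6

The u coordinate repeats the cycle [-9, -2] with period 2; step 5 mod 2 = 1, giving -2.
The v coordinate changes by -1 each step, so at step 5 it is 11 + 5·(-1) = 6.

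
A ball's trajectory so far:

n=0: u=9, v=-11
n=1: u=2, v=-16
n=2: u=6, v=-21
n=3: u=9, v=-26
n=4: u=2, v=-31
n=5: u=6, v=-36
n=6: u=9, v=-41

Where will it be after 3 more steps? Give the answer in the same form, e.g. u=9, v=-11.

u=9, v=-56

U: cycles through 9, 2, 6 every 3 steps. Step 9 lands at position 0 of the cycle → 9.
V: linear, -5 per step → -56 at step 9.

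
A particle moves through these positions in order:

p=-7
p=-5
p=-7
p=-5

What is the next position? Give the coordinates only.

p=-7

Step-to-step displacements: +2, -2, +2; each is -1× the previous.
step 4: -5 − 2 → p=-7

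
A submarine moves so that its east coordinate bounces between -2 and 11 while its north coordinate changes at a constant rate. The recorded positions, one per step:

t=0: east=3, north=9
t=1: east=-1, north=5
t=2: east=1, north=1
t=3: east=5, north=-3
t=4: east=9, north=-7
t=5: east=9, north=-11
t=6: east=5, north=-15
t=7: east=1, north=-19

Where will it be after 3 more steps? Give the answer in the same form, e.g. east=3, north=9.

The east coordinate travels 4 per step and bounces off the walls at -2 and 11.
  step 8: 1 → -1
  step 9: -1 → 3
  step 10: 3 → 7
The north coordinate changes by -4 each step: at step 10 it is -31.

east=7, north=-31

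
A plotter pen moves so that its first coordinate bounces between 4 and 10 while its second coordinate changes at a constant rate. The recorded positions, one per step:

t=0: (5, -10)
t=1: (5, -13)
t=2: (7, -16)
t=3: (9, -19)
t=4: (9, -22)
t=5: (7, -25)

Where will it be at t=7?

The first coordinate travels 2 per step and bounces off the walls at 4 and 10.
  step 6: 7 → 5
  step 7: 5 → 5
The second coordinate changes by -3 each step: at step 7 it is -31.

(5, -31)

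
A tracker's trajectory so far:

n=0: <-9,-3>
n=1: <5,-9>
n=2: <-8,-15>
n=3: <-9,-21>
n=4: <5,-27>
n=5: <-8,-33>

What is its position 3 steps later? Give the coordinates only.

First: cycles through -9, 5, -8 every 3 steps. Step 8 lands at position 2 of the cycle → -8.
Second: linear, -6 per step → -51 at step 8.

<-8,-51>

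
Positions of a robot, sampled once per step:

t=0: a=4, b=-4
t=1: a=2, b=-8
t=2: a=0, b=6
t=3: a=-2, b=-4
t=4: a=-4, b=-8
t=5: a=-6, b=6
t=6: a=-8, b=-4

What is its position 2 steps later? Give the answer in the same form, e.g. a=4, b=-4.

The a coordinate changes by -2 each step, so at step 8 it is 4 + 8·(-2) = -12.
The b coordinate repeats the cycle [-4, -8, 6] with period 3; step 8 mod 3 = 2, giving 6.

a=-12, b=6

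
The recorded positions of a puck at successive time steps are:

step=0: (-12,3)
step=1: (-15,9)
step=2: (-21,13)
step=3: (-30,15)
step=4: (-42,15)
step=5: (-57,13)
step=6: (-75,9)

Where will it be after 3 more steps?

First differences are (-3,+6), (-6,+4), (-9,+2), (-12,+0), (-15,-2), (-18,-4); their common second difference is (-3,-2) (constant acceleration).
step 7: (-75,9) + (-21,-6) → (-96,3)
step 8: (-96,3) + (-24,-8) → (-120,-5)
step 9: (-120,-5) + (-27,-10) → (-147,-15)

(-147,-15)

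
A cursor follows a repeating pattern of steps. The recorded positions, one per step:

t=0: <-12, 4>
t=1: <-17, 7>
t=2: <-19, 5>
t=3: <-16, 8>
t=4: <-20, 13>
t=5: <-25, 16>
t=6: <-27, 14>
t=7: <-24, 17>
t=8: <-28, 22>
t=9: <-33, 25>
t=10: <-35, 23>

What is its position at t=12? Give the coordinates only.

<-36, 31>

The moves between consecutive positions are <-5, +3>, <-2, -2>, <+3, +3>, <-4, +5>, <-5, +3>, <-2, -2>, <+3, +3>, <-4, +5>, <-5, +3>, <-2, -2>; they repeat the 4-cycle [<-5, +3>, <-2, -2>, <+3, +3>, <-4, +5>].
step 11: apply <+3, +3> → <-32, 26>
step 12: apply <-4, +5> → <-36, 31>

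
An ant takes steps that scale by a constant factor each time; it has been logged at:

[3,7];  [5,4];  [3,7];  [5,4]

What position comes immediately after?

Consecutive displacements [+2,-3], [-2,+3], [+2,-3] scale by a factor of -1 each step.
step 4: [5,4] + [-2,+3] → [3,7]

[3,7]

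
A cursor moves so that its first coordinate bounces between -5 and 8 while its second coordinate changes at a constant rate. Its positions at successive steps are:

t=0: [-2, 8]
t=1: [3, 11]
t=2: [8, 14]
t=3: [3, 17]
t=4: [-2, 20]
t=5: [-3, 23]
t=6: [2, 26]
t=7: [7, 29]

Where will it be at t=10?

[-4, 38]

The first coordinate reflects between -5 and 8, moving 5 per step.
  step 8: 7 → 4
  step 9: 4 → -1
  step 10: -1 → -4
The second coordinate changes by +3 each step: at step 10 it is 38.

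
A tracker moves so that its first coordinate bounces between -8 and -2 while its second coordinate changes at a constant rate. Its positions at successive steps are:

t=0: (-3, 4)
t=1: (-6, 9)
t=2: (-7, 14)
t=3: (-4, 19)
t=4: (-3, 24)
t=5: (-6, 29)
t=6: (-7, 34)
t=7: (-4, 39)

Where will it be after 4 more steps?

The first coordinate travels 3 per step and bounces off the walls at -8 and -2.
  step 8: -4 → -3
  step 9: -3 → -6
  step 10: -6 → -7
  step 11: -7 → -4
The second coordinate changes by +5 each step: at step 11 it is 59.

(-4, 59)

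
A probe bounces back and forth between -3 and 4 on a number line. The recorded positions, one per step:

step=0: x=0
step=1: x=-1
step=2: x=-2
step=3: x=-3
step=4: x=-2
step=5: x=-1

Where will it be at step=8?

The value travels 1 per step and bounces off the walls at -3 and 4.
  step 6: -1 → 0
  step 7: 0 → 1
  step 8: 1 → 2

x=2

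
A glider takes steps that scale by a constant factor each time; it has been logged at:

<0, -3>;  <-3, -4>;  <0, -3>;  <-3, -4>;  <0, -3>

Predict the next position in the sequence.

<-3, -4>

The jumps are <-3, -1>, <+3, +1>, <-3, -1>, <+3, +1> — a geometric progression with ratio -1.
step 5: <0, -3> + <-3, -1> → <-3, -4>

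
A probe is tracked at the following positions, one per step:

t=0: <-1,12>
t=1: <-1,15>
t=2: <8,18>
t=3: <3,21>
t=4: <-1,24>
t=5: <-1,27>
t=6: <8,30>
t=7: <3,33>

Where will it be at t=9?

First: cycles through -1, -1, 8, 3 every 4 steps. Step 9 lands at position 1 of the cycle → -1.
Second: linear, +3 per step → 39 at step 9.

<-1,39>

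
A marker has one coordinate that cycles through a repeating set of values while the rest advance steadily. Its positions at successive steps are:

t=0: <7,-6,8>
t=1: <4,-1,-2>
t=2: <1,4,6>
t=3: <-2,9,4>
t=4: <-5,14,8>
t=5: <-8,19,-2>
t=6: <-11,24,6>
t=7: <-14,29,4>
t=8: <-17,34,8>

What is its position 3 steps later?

<-26,49,4>

First: linear, -3 per step → -26 at step 11.
Second: linear, +5 per step → 49 at step 11.
Third: cycles through 8, -2, 6, 4 every 4 steps. Step 11 lands at position 3 of the cycle → 4.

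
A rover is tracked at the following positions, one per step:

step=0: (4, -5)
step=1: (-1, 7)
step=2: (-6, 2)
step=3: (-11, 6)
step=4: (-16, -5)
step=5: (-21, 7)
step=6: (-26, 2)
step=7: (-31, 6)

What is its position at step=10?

The first coordinate changes by -5 each step, so at step 10 it is 4 + 10·(-5) = -46.
The second coordinate repeats the cycle [-5, 7, 2, 6] with period 4; step 10 mod 4 = 2, giving 2.

(-46, 2)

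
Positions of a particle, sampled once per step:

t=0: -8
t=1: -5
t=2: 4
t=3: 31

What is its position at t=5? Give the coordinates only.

Consecutive displacements +3, +9, +27 scale by a factor of 3 each step.
step 4: 31 + 81 → 112
step 5: 112 + 243 → 355

355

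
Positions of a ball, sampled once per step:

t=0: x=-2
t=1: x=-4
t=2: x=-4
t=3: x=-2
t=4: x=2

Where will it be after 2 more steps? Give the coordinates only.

x=16

Taking differences between consecutive positions: -2, +0, +2, +4. These grow by +2 each step.
step 5: 2 + 6 → x=8
step 6: 8 + 8 → x=16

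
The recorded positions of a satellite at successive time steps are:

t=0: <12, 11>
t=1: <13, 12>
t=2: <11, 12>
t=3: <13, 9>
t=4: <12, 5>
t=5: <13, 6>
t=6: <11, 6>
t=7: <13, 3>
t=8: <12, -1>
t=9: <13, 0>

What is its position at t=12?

<12, -7>

Step-to-step displacements: <+1, +1>, <-2, +0>, <+2, -3>, <-1, -4>, <+1, +1>, <-2, +0>, <+2, -3>, <-1, -4>, <+1, +1> — a repeating cycle of length 4.
step 10: apply <-2, +0> → <11, 0>
step 11: apply <+2, -3> → <13, -3>
step 12: apply <-1, -4> → <12, -7>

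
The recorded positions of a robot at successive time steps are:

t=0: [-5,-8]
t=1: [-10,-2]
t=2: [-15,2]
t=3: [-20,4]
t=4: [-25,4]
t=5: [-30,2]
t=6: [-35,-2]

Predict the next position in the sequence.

Successive displacements: [-5,+6], [-5,+4], [-5,+2], [-5,+0], [-5,-2], [-5,-4] — each changes by [+0,-2].
step 7: [-35,-2] + [-5,-6] → [-40,-8]

[-40,-8]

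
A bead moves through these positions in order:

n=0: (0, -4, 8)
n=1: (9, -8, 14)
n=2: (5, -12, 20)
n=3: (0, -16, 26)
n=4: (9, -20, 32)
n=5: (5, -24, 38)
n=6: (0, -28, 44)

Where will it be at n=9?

First: cycles through 0, 9, 5 every 3 steps. Step 9 lands at position 0 of the cycle → 0.
Second: linear, -4 per step → -40 at step 9.
Third: linear, +6 per step → 62 at step 9.

(0, -40, 62)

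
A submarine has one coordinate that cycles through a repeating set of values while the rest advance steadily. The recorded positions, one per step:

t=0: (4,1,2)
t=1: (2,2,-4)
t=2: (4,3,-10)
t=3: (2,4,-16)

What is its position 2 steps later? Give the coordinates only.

The first coordinate repeats the cycle [4, 2] with period 2; step 5 mod 2 = 1, giving 2.
The second coordinate changes by +1 each step, so at step 5 it is 1 + 5·(1) = 6.
The third coordinate changes by -6 each step, so at step 5 it is 2 + 5·(-6) = -28.

(2,6,-28)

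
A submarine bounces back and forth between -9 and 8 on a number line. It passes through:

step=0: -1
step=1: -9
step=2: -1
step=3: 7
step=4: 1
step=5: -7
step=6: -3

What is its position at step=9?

The value travels 8 per step and bounces off the walls at -9 and 8.
  step 7: -3 → 5
  step 8: 5 → 3
  step 9: 3 → -5

-5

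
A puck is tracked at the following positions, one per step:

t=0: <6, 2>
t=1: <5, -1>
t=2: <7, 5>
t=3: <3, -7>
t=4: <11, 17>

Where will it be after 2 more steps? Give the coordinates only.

<27, 65>

Step-to-step displacements: <-1, -3>, <+2, +6>, <-4, -12>, <+8, +24>; each is -2× the previous.
step 5: <11, 17> + <-16, -48> → <-5, -31>
step 6: <-5, -31> + <+32, +96> → <27, 65>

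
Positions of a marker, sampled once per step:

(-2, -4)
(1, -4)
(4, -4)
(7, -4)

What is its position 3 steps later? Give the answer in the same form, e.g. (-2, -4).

(16, -4)

The position changes by (+3, +0) every step.
step 4: (7, -4) + (+3, +0) → (10, -4)
step 5: (10, -4) + (+3, +0) → (13, -4)
step 6: (13, -4) + (+3, +0) → (16, -4)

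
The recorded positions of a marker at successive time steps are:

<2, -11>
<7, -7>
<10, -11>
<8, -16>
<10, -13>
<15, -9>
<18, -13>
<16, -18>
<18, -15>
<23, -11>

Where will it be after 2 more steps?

<24, -20>

Step-to-step displacements: <+5, +4>, <+3, -4>, <-2, -5>, <+2, +3>, <+5, +4>, <+3, -4>, <-2, -5>, <+2, +3>, <+5, +4> — a repeating cycle of length 4.
step 10: apply <+3, -4> → <26, -15>
step 11: apply <-2, -5> → <24, -20>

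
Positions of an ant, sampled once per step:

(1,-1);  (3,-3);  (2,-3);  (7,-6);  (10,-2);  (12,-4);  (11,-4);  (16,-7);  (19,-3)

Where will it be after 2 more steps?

Step-to-step displacements: (+2,-2), (-1,+0), (+5,-3), (+3,+4), (+2,-2), (-1,+0), (+5,-3), (+3,+4) — a repeating cycle of length 4.
step 9: apply (+2,-2) → (21,-5)
step 10: apply (-1,+0) → (20,-5)

(20,-5)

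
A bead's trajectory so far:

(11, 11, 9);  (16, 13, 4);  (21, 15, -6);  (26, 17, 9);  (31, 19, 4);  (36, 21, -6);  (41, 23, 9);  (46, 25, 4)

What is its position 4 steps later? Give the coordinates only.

(66, 33, -6)

First: linear, +5 per step → 66 at step 11.
Second: linear, +2 per step → 33 at step 11.
Third: cycles through 9, 4, -6 every 3 steps. Step 11 lands at position 2 of the cycle → -6.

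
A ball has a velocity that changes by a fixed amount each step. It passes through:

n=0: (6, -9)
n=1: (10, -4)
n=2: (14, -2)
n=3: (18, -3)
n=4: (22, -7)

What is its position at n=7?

Taking differences between consecutive positions: (+4, +5), (+4, +2), (+4, -1), (+4, -4). These grow by (+0, -3) each step.
step 5: (22, -7) + (+4, -7) → (26, -14)
step 6: (26, -14) + (+4, -10) → (30, -24)
step 7: (30, -24) + (+4, -13) → (34, -37)

(34, -37)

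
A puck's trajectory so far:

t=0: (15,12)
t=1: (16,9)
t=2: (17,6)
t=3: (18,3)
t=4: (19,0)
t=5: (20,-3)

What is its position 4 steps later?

(24,-15)

Constant displacement of (+1,-3) per step.
step 6: (20,-3) + (+1,-3) → (21,-6)
step 7: (21,-6) + (+1,-3) → (22,-9)
step 8: (22,-9) + (+1,-3) → (23,-12)
step 9: (23,-12) + (+1,-3) → (24,-15)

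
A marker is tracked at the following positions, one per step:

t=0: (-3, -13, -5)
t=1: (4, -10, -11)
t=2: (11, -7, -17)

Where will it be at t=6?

The position changes by (+7, +3, -6) every step.
step 3: (11, -7, -17) + (+7, +3, -6) → (18, -4, -23)
step 4: (18, -4, -23) + (+7, +3, -6) → (25, -1, -29)
step 5: (25, -1, -29) + (+7, +3, -6) → (32, 2, -35)
step 6: (32, 2, -35) + (+7, +3, -6) → (39, 5, -41)

(39, 5, -41)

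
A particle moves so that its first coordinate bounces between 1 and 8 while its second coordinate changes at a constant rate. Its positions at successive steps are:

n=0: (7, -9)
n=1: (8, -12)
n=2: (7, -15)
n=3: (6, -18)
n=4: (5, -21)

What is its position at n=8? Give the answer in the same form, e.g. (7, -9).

(1, -33)

The first coordinate reflects between 1 and 8, moving 1 per step.
  step 5: 5 → 4
  step 6: 4 → 3
  step 7: 3 → 2
  step 8: 2 → 1
The second coordinate changes by -3 each step: at step 8 it is -33.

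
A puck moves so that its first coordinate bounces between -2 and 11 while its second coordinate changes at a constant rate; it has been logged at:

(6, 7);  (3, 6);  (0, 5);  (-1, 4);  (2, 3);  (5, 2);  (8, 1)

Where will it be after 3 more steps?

The first coordinate travels 3 per step and bounces off the walls at -2 and 11.
  step 7: 8 → 11
  step 8: 11 → 8
  step 9: 8 → 5
The second coordinate changes by -1 each step: at step 9 it is -2.

(5, -2)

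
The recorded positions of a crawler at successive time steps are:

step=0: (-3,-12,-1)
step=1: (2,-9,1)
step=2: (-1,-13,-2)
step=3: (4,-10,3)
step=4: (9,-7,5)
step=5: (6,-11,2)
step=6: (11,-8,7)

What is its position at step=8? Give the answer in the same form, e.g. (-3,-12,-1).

(13,-9,6)

Differencing gives (+5,+3,+2), (-3,-4,-3), (+5,+3,+5), (+5,+3,+2), (-3,-4,-3), (+5,+3,+5). This is the pattern (+5,+3,+2), (-3,-4,-3), (+5,+3,+5) repeated.
step 7: apply (+5,+3,+2) → (16,-5,9)
step 8: apply (-3,-4,-3) → (13,-9,6)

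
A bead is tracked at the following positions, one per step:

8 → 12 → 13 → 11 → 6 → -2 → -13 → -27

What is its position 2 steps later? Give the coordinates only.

Successive displacements: +4, +1, -2, -5, -8, -11, -14 — each changes by -3.
step 8: -27 − 17 → -44
step 9: -44 − 20 → -64

-64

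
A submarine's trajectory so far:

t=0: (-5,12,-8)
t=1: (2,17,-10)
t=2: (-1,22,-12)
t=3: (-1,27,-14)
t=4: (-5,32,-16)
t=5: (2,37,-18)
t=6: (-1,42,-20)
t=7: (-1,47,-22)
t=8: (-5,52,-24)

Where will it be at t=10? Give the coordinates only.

(-1,62,-28)

The first coordinate repeats the cycle [-5, 2, -1, -1] with period 4; step 10 mod 4 = 2, giving -1.
The second coordinate changes by +5 each step, so at step 10 it is 12 + 10·(5) = 62.
The third coordinate changes by -2 each step, so at step 10 it is -8 + 10·(-2) = -28.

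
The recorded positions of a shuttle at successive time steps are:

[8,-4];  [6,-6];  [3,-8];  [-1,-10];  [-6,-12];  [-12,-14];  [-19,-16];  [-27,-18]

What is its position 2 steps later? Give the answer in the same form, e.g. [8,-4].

Successive displacements: [-2,-2], [-3,-2], [-4,-2], [-5,-2], [-6,-2], [-7,-2], [-8,-2] — each changes by [-1,+0].
step 8: [-27,-18] + [-9,-2] → [-36,-20]
step 9: [-36,-20] + [-10,-2] → [-46,-22]

[-46,-22]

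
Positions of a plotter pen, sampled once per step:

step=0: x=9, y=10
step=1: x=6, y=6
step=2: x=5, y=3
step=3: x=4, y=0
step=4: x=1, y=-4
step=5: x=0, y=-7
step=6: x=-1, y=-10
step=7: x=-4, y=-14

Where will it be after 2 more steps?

Differencing gives (-3, -4), (-1, -3), (-1, -3), (-3, -4), (-1, -3), (-1, -3), (-3, -4). This is the pattern (-3, -4), (-1, -3), (-1, -3) repeated.
step 8: apply (-1, -3) → x=-5, y=-17
step 9: apply (-1, -3) → x=-6, y=-20

x=-6, y=-20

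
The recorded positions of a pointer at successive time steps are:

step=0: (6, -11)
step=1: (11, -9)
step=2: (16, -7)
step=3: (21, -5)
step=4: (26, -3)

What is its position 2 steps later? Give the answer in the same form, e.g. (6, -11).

(36, 1)

The position changes by (+5, +2) every step.
step 5: (26, -3) + (+5, +2) → (31, -1)
step 6: (31, -1) + (+5, +2) → (36, 1)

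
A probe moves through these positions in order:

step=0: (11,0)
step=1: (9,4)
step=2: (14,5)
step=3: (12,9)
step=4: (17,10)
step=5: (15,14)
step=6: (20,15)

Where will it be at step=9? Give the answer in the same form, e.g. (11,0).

Differencing gives (-2,+4), (+5,+1), (-2,+4), (+5,+1), (-2,+4), (+5,+1). This is the pattern (-2,+4), (+5,+1) repeated.
step 7: apply (-2,+4) → (18,19)
step 8: apply (+5,+1) → (23,20)
step 9: apply (-2,+4) → (21,24)

(21,24)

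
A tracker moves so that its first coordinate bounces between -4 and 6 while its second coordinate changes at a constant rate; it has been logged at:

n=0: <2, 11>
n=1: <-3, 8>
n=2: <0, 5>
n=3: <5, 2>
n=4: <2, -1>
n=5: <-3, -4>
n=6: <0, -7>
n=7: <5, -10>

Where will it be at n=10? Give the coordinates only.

<0, -19>

The first coordinate travels 5 per step and bounces off the walls at -4 and 6.
  step 8: 5 → 2
  step 9: 2 → -3
  step 10: -3 → 0
The second coordinate changes by -3 each step: at step 10 it is -19.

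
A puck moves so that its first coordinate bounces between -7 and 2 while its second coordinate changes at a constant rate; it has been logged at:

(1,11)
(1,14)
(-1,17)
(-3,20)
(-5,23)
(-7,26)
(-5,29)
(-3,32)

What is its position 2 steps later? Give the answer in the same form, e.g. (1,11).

(1,38)

The first coordinate travels 2 per step and bounces off the walls at -7 and 2.
  step 8: -3 → -1
  step 9: -1 → 1
The second coordinate changes by +3 each step: at step 9 it is 38.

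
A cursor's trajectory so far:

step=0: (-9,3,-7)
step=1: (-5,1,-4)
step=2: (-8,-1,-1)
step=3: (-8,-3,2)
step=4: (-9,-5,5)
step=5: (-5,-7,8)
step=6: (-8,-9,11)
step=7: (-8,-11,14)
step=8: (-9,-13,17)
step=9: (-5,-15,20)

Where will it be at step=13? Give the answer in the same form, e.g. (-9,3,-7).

The first coordinate repeats the cycle [-9, -5, -8, -8] with period 4; step 13 mod 4 = 1, giving -5.
The second coordinate changes by -2 each step, so at step 13 it is 3 + 13·(-2) = -23.
The third coordinate changes by +3 each step, so at step 13 it is -7 + 13·(3) = 32.

(-5,-23,32)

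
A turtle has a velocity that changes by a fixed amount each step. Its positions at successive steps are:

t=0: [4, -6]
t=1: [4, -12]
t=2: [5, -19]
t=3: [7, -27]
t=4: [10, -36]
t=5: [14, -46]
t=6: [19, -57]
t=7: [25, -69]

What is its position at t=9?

First differences are [+0, -6], [+1, -7], [+2, -8], [+3, -9], [+4, -10], [+5, -11], [+6, -12]; their common second difference is [+1, -1] (constant acceleration).
step 8: [25, -69] + [+7, -13] → [32, -82]
step 9: [32, -82] + [+8, -14] → [40, -96]

[40, -96]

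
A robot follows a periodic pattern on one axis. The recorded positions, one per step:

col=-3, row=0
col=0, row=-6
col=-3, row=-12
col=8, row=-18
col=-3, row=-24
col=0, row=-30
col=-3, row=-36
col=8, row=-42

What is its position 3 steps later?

col=-3, row=-60

The col coordinate repeats the cycle [-3, 0, -3, 8] with period 4; step 10 mod 4 = 2, giving -3.
The row coordinate changes by -6 each step, so at step 10 it is 0 + 10·(-6) = -60.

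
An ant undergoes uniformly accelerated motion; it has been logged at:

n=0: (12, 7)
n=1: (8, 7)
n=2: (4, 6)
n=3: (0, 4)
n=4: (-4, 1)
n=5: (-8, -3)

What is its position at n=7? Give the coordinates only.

(-16, -14)

First differences are (-4, +0), (-4, -1), (-4, -2), (-4, -3), (-4, -4); their common second difference is (+0, -1) (constant acceleration).
step 6: (-8, -3) + (-4, -5) → (-12, -8)
step 7: (-12, -8) + (-4, -6) → (-16, -14)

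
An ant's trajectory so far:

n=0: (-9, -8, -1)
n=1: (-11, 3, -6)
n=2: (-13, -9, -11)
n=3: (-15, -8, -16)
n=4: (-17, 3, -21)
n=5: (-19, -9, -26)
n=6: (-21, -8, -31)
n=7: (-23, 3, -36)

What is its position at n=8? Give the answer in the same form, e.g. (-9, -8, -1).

The first coordinate changes by -2 each step, so at step 8 it is -9 + 8·(-2) = -25.
The second coordinate repeats the cycle [-8, 3, -9] with period 3; step 8 mod 3 = 2, giving -9.
The third coordinate changes by -5 each step, so at step 8 it is -1 + 8·(-5) = -41.

(-25, -9, -41)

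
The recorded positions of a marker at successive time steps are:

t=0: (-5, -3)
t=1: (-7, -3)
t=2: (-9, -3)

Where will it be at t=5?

(-15, -3)

The position changes by (-2, +0) every step.
step 3: (-9, -3) + (-2, +0) → (-11, -3)
step 4: (-11, -3) + (-2, +0) → (-13, -3)
step 5: (-13, -3) + (-2, +0) → (-15, -3)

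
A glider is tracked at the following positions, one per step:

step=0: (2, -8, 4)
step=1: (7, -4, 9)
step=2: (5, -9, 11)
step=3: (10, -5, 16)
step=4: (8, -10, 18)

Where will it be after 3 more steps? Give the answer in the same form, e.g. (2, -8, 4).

(16, -7, 30)

Step-to-step displacements: (+5, +4, +5), (-2, -5, +2), (+5, +4, +5), (-2, -5, +2) — a repeating cycle of length 2.
step 5: apply (+5, +4, +5) → (13, -6, 23)
step 6: apply (-2, -5, +2) → (11, -11, 25)
step 7: apply (+5, +4, +5) → (16, -7, 30)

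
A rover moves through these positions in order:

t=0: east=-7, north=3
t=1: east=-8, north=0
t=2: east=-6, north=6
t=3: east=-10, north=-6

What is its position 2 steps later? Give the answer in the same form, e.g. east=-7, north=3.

Consecutive displacements (-1, -3), (+2, +6), (-4, -12) scale by a factor of -2 each step.
step 4: east=-10, north=-6 + (+8, +24) → east=-2, north=18
step 5: east=-2, north=18 + (-16, -48) → east=-18, north=-30

east=-18, north=-30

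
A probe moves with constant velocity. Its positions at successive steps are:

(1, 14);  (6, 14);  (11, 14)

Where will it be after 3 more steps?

Constant displacement of (+5, +0) per step.
step 3: (11, 14) + (+5, +0) → (16, 14)
step 4: (16, 14) + (+5, +0) → (21, 14)
step 5: (21, 14) + (+5, +0) → (26, 14)

(26, 14)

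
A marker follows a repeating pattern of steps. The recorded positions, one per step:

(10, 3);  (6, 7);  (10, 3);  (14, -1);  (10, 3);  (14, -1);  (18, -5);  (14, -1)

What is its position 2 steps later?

Step-to-step displacements: (-4, +4), (+4, -4), (+4, -4), (-4, +4), (+4, -4), (+4, -4), (-4, +4) — a repeating cycle of length 3.
step 8: apply (+4, -4) → (18, -5)
step 9: apply (+4, -4) → (22, -9)

(22, -9)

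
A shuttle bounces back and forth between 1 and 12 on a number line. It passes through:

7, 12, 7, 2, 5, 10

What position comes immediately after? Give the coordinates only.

9

The value travels 5 per step and bounces off the walls at 1 and 12.
  step 6: 10 → 9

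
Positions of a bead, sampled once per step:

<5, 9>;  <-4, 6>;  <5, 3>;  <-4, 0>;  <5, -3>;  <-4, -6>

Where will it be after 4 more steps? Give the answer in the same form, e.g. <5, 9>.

First: cycles through 5, -4 every 2 steps. Step 9 lands at position 1 of the cycle → -4.
Second: linear, -3 per step → -18 at step 9.

<-4, -18>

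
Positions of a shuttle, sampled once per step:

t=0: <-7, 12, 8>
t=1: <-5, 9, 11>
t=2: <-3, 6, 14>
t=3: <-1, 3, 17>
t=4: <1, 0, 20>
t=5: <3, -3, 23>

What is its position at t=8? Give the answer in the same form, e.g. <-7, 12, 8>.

<9, -12, 32>

Constant displacement of <+2, -3, +3> per step.
step 6: <3, -3, 23> + <+2, -3, +3> → <5, -6, 26>
step 7: <5, -6, 26> + <+2, -3, +3> → <7, -9, 29>
step 8: <7, -9, 29> + <+2, -3, +3> → <9, -12, 32>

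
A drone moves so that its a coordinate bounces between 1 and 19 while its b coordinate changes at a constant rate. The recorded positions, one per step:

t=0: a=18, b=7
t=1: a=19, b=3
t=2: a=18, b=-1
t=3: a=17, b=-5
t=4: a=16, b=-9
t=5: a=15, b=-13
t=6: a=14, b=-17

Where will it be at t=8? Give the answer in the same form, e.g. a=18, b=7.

The a coordinate travels 1 per step and bounces off the walls at 1 and 19.
  step 7: 14 → 13
  step 8: 13 → 12
The b coordinate changes by -4 each step: at step 8 it is -25.

a=12, b=-25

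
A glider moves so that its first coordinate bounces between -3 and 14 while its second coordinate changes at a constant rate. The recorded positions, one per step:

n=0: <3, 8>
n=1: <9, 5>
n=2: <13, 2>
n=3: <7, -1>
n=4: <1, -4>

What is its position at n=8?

<11, -16>

The first coordinate travels 6 per step and bounces off the walls at -3 and 14.
  step 5: 1 → -1
  step 6: -1 → 5
  step 7: 5 → 11
  step 8: 11 → 11
The second coordinate changes by -3 each step: at step 8 it is -16.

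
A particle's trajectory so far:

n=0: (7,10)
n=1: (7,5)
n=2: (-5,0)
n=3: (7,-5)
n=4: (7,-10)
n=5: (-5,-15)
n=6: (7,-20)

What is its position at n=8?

The first coordinate repeats the cycle [7, 7, -5] with period 3; step 8 mod 3 = 2, giving -5.
The second coordinate changes by -5 each step, so at step 8 it is 10 + 8·(-5) = -30.

(-5,-30)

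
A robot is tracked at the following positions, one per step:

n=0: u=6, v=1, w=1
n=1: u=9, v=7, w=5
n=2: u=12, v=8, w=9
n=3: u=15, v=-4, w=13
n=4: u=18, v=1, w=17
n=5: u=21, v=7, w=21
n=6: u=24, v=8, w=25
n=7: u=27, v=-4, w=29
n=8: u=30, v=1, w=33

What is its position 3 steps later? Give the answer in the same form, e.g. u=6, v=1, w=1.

U: linear, +3 per step → 39 at step 11.
V: cycles through 1, 7, 8, -4 every 4 steps. Step 11 lands at position 3 of the cycle → -4.
W: linear, +4 per step → 45 at step 11.

u=39, v=-4, w=45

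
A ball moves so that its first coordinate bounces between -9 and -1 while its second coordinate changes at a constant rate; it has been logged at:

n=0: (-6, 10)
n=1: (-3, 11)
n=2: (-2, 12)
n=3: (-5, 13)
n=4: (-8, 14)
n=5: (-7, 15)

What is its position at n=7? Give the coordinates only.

(-1, 17)

The first coordinate reflects between -9 and -1, moving 3 per step.
  step 6: -7 → -4
  step 7: -4 → -1
The second coordinate changes by +1 each step: at step 7 it is 17.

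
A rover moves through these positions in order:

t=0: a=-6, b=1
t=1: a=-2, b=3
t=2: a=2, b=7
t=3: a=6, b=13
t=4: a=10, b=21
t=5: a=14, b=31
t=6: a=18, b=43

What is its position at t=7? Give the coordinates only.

a=22, b=57

Successive displacements: (+4, +2), (+4, +4), (+4, +6), (+4, +8), (+4, +10), (+4, +12) — each changes by (+0, +2).
step 7: a=18, b=43 + (+4, +14) → a=22, b=57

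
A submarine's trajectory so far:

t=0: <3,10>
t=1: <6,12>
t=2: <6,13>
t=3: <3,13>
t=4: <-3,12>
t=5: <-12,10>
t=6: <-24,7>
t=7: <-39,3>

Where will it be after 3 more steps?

<-102,-15>

First differences are <+3,+2>, <+0,+1>, <-3,+0>, <-6,-1>, <-9,-2>, <-12,-3>, <-15,-4>; their common second difference is <-3,-1> (constant acceleration).
step 8: <-39,3> + <-18,-5> → <-57,-2>
step 9: <-57,-2> + <-21,-6> → <-78,-8>
step 10: <-78,-8> + <-24,-7> → <-102,-15>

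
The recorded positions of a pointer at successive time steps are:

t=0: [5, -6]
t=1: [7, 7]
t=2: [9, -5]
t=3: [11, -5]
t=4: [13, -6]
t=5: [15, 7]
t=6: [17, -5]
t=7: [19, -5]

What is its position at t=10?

The first coordinate changes by +2 each step, so at step 10 it is 5 + 10·(2) = 25.
The second coordinate repeats the cycle [-6, 7, -5, -5] with period 4; step 10 mod 4 = 2, giving -5.

[25, -5]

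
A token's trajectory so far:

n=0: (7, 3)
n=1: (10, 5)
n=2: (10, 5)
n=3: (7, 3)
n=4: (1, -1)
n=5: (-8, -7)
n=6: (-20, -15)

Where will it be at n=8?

(-53, -37)

Successive displacements: (+3, +2), (+0, +0), (-3, -2), (-6, -4), (-9, -6), (-12, -8) — each changes by (-3, -2).
step 7: (-20, -15) + (-15, -10) → (-35, -25)
step 8: (-35, -25) + (-18, -12) → (-53, -37)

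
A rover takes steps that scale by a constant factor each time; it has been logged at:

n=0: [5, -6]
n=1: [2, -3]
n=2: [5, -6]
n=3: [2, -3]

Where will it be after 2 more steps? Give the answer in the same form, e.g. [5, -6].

[2, -3]

Step-to-step displacements: [-3, +3], [+3, -3], [-3, +3]; each is -1× the previous.
step 4: [2, -3] + [+3, -3] → [5, -6]
step 5: [5, -6] + [-3, +3] → [2, -3]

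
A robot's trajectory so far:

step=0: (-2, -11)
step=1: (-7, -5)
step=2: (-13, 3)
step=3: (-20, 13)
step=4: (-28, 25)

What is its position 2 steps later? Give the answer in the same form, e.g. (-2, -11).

(-47, 55)

Successive displacements: (-5, +6), (-6, +8), (-7, +10), (-8, +12) — each changes by (-1, +2).
step 5: (-28, 25) + (-9, +14) → (-37, 39)
step 6: (-37, 39) + (-10, +16) → (-47, 55)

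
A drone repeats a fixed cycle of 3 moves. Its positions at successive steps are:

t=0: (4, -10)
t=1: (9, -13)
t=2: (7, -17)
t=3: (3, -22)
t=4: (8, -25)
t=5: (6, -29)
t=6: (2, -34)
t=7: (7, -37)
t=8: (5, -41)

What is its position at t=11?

Differencing gives (+5, -3), (-2, -4), (-4, -5), (+5, -3), (-2, -4), (-4, -5), (+5, -3), (-2, -4). This is the pattern (+5, -3), (-2, -4), (-4, -5) repeated.
step 9: apply (-4, -5) → (1, -46)
step 10: apply (+5, -3) → (6, -49)
step 11: apply (-2, -4) → (4, -53)

(4, -53)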